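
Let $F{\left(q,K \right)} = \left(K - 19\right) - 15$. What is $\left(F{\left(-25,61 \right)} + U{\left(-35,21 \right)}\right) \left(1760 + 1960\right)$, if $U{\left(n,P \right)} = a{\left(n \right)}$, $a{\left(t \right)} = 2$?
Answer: $107880$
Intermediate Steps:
$F{\left(q,K \right)} = -34 + K$ ($F{\left(q,K \right)} = \left(-19 + K\right) - 15 = -34 + K$)
$U{\left(n,P \right)} = 2$
$\left(F{\left(-25,61 \right)} + U{\left(-35,21 \right)}\right) \left(1760 + 1960\right) = \left(\left(-34 + 61\right) + 2\right) \left(1760 + 1960\right) = \left(27 + 2\right) 3720 = 29 \cdot 3720 = 107880$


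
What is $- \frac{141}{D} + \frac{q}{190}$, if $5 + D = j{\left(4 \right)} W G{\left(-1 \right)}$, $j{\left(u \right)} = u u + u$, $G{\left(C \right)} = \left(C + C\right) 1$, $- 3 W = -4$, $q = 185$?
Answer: $\frac{22549}{6650} \approx 3.3908$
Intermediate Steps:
$W = \frac{4}{3}$ ($W = \left(- \frac{1}{3}\right) \left(-4\right) = \frac{4}{3} \approx 1.3333$)
$G{\left(C \right)} = 2 C$ ($G{\left(C \right)} = 2 C 1 = 2 C$)
$j{\left(u \right)} = u + u^{2}$ ($j{\left(u \right)} = u^{2} + u = u + u^{2}$)
$D = - \frac{175}{3}$ ($D = -5 + 4 \left(1 + 4\right) \frac{4}{3} \cdot 2 \left(-1\right) = -5 + 4 \cdot 5 \cdot \frac{4}{3} \left(-2\right) = -5 + 20 \cdot \frac{4}{3} \left(-2\right) = -5 + \frac{80}{3} \left(-2\right) = -5 - \frac{160}{3} = - \frac{175}{3} \approx -58.333$)
$- \frac{141}{D} + \frac{q}{190} = - \frac{141}{- \frac{175}{3}} + \frac{185}{190} = \left(-141\right) \left(- \frac{3}{175}\right) + 185 \cdot \frac{1}{190} = \frac{423}{175} + \frac{37}{38} = \frac{22549}{6650}$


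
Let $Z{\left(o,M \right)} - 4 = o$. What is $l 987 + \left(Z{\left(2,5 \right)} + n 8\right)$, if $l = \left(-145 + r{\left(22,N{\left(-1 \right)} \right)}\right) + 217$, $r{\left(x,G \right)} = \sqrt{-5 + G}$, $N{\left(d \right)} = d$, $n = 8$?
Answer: $71134 + 987 i \sqrt{6} \approx 71134.0 + 2417.6 i$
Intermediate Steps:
$Z{\left(o,M \right)} = 4 + o$
$l = 72 + i \sqrt{6}$ ($l = \left(-145 + \sqrt{-5 - 1}\right) + 217 = \left(-145 + \sqrt{-6}\right) + 217 = \left(-145 + i \sqrt{6}\right) + 217 = 72 + i \sqrt{6} \approx 72.0 + 2.4495 i$)
$l 987 + \left(Z{\left(2,5 \right)} + n 8\right) = \left(72 + i \sqrt{6}\right) 987 + \left(\left(4 + 2\right) + 8 \cdot 8\right) = \left(71064 + 987 i \sqrt{6}\right) + \left(6 + 64\right) = \left(71064 + 987 i \sqrt{6}\right) + 70 = 71134 + 987 i \sqrt{6}$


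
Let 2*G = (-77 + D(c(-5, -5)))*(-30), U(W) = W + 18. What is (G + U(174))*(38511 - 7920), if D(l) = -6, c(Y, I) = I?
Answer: 43959267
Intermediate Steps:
U(W) = 18 + W
G = 1245 (G = ((-77 - 6)*(-30))/2 = (-83*(-30))/2 = (1/2)*2490 = 1245)
(G + U(174))*(38511 - 7920) = (1245 + (18 + 174))*(38511 - 7920) = (1245 + 192)*30591 = 1437*30591 = 43959267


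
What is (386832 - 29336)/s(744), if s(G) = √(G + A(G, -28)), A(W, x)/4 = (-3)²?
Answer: 178748*√195/195 ≈ 12800.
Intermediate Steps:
A(W, x) = 36 (A(W, x) = 4*(-3)² = 4*9 = 36)
s(G) = √(36 + G) (s(G) = √(G + 36) = √(36 + G))
(386832 - 29336)/s(744) = (386832 - 29336)/(√(36 + 744)) = 357496/(√780) = 357496/((2*√195)) = 357496*(√195/390) = 178748*√195/195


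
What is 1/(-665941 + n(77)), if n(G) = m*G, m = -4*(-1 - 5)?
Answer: -1/664093 ≈ -1.5058e-6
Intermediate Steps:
m = 24 (m = -4*(-6) = 24)
n(G) = 24*G
1/(-665941 + n(77)) = 1/(-665941 + 24*77) = 1/(-665941 + 1848) = 1/(-664093) = -1/664093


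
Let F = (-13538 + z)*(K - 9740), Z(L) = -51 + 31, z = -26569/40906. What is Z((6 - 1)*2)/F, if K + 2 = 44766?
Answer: 102265/2424588922866 ≈ 4.2178e-8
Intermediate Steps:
z = -26569/40906 (z = -26569*1/40906 = -26569/40906 ≈ -0.64951)
K = 44764 (K = -2 + 44766 = 44764)
Z(L) = -20
F = -9698355691464/20453 (F = (-13538 - 26569/40906)*(44764 - 9740) = -553811997/40906*35024 = -9698355691464/20453 ≈ -4.7418e+8)
Z((6 - 1)*2)/F = -20/(-9698355691464/20453) = -20*(-20453/9698355691464) = 102265/2424588922866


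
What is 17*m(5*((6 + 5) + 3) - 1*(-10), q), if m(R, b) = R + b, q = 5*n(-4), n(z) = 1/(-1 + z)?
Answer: 1343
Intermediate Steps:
q = -1 (q = 5/(-1 - 4) = 5/(-5) = 5*(-1/5) = -1)
17*m(5*((6 + 5) + 3) - 1*(-10), q) = 17*((5*((6 + 5) + 3) - 1*(-10)) - 1) = 17*((5*(11 + 3) + 10) - 1) = 17*((5*14 + 10) - 1) = 17*((70 + 10) - 1) = 17*(80 - 1) = 17*79 = 1343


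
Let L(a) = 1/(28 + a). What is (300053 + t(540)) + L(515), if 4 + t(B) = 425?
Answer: 163157383/543 ≈ 3.0047e+5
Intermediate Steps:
t(B) = 421 (t(B) = -4 + 425 = 421)
(300053 + t(540)) + L(515) = (300053 + 421) + 1/(28 + 515) = 300474 + 1/543 = 163157383/543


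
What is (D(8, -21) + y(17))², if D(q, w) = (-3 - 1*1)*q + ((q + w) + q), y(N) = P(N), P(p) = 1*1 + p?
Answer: 361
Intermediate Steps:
P(p) = 1 + p
y(N) = 1 + N
D(q, w) = w - 2*q (D(q, w) = (-3 - 1)*q + (w + 2*q) = -4*q + (w + 2*q) = w - 2*q)
(D(8, -21) + y(17))² = ((-21 - 2*8) + (1 + 17))² = ((-21 - 16) + 18)² = (-37 + 18)² = (-19)² = 361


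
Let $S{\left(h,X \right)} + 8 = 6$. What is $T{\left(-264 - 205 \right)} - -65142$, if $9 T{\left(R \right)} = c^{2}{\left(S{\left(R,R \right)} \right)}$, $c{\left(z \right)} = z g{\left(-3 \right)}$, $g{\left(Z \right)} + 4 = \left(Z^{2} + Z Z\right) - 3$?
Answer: $\frac{586762}{9} \approx 65196.0$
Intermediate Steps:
$g{\left(Z \right)} = -7 + 2 Z^{2}$ ($g{\left(Z \right)} = -4 - \left(3 - Z^{2} - Z Z\right) = -4 + \left(\left(Z^{2} + Z^{2}\right) - 3\right) = -4 + \left(2 Z^{2} - 3\right) = -4 + \left(-3 + 2 Z^{2}\right) = -7 + 2 Z^{2}$)
$S{\left(h,X \right)} = -2$ ($S{\left(h,X \right)} = -8 + 6 = -2$)
$c{\left(z \right)} = 11 z$ ($c{\left(z \right)} = z \left(-7 + 2 \left(-3\right)^{2}\right) = z \left(-7 + 2 \cdot 9\right) = z \left(-7 + 18\right) = z 11 = 11 z$)
$T{\left(R \right)} = \frac{484}{9}$ ($T{\left(R \right)} = \frac{\left(11 \left(-2\right)\right)^{2}}{9} = \frac{\left(-22\right)^{2}}{9} = \frac{1}{9} \cdot 484 = \frac{484}{9}$)
$T{\left(-264 - 205 \right)} - -65142 = \frac{484}{9} - -65142 = \frac{484}{9} + 65142 = \frac{586762}{9}$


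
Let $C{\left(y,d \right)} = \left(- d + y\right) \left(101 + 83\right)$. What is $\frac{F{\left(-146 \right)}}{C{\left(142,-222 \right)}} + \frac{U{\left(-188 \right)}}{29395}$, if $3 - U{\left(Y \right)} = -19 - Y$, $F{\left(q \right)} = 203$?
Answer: $- \frac{735833}{281251360} \approx -0.0026163$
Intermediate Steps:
$C{\left(y,d \right)} = - 184 d + 184 y$ ($C{\left(y,d \right)} = \left(y - d\right) 184 = - 184 d + 184 y$)
$U{\left(Y \right)} = 22 + Y$ ($U{\left(Y \right)} = 3 - \left(-19 - Y\right) = 3 + \left(19 + Y\right) = 22 + Y$)
$\frac{F{\left(-146 \right)}}{C{\left(142,-222 \right)}} + \frac{U{\left(-188 \right)}}{29395} = \frac{203}{\left(-184\right) \left(-222\right) + 184 \cdot 142} + \frac{22 - 188}{29395} = \frac{203}{40848 + 26128} - \frac{166}{29395} = \frac{203}{66976} - \frac{166}{29395} = 203 \cdot \frac{1}{66976} - \frac{166}{29395} = \frac{29}{9568} - \frac{166}{29395} = - \frac{735833}{281251360}$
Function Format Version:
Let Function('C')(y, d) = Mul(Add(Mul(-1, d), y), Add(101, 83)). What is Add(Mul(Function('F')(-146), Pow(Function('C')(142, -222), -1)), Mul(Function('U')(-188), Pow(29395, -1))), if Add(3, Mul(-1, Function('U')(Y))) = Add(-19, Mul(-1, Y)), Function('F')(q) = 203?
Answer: Rational(-735833, 281251360) ≈ -0.0026163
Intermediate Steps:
Function('C')(y, d) = Add(Mul(-184, d), Mul(184, y)) (Function('C')(y, d) = Mul(Add(y, Mul(-1, d)), 184) = Add(Mul(-184, d), Mul(184, y)))
Function('U')(Y) = Add(22, Y) (Function('U')(Y) = Add(3, Mul(-1, Add(-19, Mul(-1, Y)))) = Add(3, Add(19, Y)) = Add(22, Y))
Add(Mul(Function('F')(-146), Pow(Function('C')(142, -222), -1)), Mul(Function('U')(-188), Pow(29395, -1))) = Add(Mul(203, Pow(Add(Mul(-184, -222), Mul(184, 142)), -1)), Mul(Add(22, -188), Pow(29395, -1))) = Add(Mul(203, Pow(Add(40848, 26128), -1)), Mul(-166, Rational(1, 29395))) = Add(Mul(203, Pow(66976, -1)), Rational(-166, 29395)) = Add(Mul(203, Rational(1, 66976)), Rational(-166, 29395)) = Add(Rational(29, 9568), Rational(-166, 29395)) = Rational(-735833, 281251360)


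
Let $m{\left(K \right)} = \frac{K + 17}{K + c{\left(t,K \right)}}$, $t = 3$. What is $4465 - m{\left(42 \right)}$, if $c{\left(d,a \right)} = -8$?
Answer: $\frac{151751}{34} \approx 4463.3$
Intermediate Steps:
$m{\left(K \right)} = \frac{17 + K}{-8 + K}$ ($m{\left(K \right)} = \frac{K + 17}{K - 8} = \frac{17 + K}{-8 + K}$)
$4465 - m{\left(42 \right)} = 4465 - \frac{17 + 42}{-8 + 42} = 4465 - \frac{1}{34} \cdot 59 = 4465 - \frac{59}{34} = \frac{151751}{34}$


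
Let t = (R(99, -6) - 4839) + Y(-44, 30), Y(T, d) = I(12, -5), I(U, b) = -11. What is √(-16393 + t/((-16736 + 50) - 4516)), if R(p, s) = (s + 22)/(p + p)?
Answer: 2*I*√501549655141249/349833 ≈ 128.03*I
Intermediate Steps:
Y(T, d) = -11
R(p, s) = (22 + s)/(2*p) (R(p, s) = (22 + s)/((2*p)) = (22 + s)*(1/(2*p)) = (22 + s)/(2*p))
t = -480142/99 (t = ((½)*(22 - 6)/99 - 4839) - 11 = ((½)*(1/99)*16 - 4839) - 11 = (8/99 - 4839) - 11 = -479053/99 - 11 = -480142/99 ≈ -4849.9)
√(-16393 + t/((-16736 + 50) - 4516)) = √(-16393 - 480142/(99*((-16736 + 50) - 4516))) = √(-16393 - 480142/(99*(-16686 - 4516))) = √(-16393 - 480142/99/(-21202)) = √(-16393 - 480142/99*(-1/21202)) = √(-16393 + 240071/1049499) = √(-17204197036/1049499) = 2*I*√501549655141249/349833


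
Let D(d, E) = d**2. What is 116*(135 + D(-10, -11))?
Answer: 27260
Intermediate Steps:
116*(135 + D(-10, -11)) = 116*(135 + (-10)**2) = 116*(135 + 100) = 116*235 = 27260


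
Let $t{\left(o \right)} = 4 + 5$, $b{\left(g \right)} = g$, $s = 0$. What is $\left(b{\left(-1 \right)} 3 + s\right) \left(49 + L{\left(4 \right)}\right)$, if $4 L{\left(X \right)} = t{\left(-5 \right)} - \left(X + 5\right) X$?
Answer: $- \frac{507}{4} \approx -126.75$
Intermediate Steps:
$t{\left(o \right)} = 9$
$L{\left(X \right)} = \frac{9}{4} - \frac{X \left(5 + X\right)}{4}$ ($L{\left(X \right)} = \frac{9 - \left(X + 5\right) X}{4} = \frac{9 - \left(5 + X\right) X}{4} = \frac{9 - X \left(5 + X\right)}{4} = \frac{9}{4} - \frac{X \left(5 + X\right)}{4}$)
$\left(b{\left(-1 \right)} 3 + s\right) \left(49 + L{\left(4 \right)}\right) = \left(\left(-1\right) 3 + 0\right) \left(49 - \left(\frac{11}{4} + 4\right)\right) = \left(-3 + 0\right) \left(49 - \frac{27}{4}\right) = - 3 \left(49 - \frac{27}{4}\right) = \left(-3\right) \frac{169}{4} = - \frac{507}{4}$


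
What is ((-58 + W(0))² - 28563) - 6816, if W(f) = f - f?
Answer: -32015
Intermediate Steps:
W(f) = 0
((-58 + W(0))² - 28563) - 6816 = ((-58 + 0)² - 28563) - 6816 = ((-58)² - 28563) - 6816 = (3364 - 28563) - 6816 = -25199 - 6816 = -32015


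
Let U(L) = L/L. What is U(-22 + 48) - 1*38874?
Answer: -38873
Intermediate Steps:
U(L) = 1
U(-22 + 48) - 1*38874 = 1 - 1*38874 = 1 - 38874 = -38873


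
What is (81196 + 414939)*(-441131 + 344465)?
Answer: -47959385910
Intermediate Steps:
(81196 + 414939)*(-441131 + 344465) = 496135*(-96666) = -47959385910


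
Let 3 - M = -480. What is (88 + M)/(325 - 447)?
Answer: -571/122 ≈ -4.6803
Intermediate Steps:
M = 483 (M = 3 - 1*(-480) = 3 + 480 = 483)
(88 + M)/(325 - 447) = (88 + 483)/(325 - 447) = 571/(-122) = 571*(-1/122) = -571/122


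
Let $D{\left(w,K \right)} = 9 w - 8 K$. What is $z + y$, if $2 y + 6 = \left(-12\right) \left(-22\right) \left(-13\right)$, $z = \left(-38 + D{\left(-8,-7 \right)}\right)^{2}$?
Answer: $1197$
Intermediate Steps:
$D{\left(w,K \right)} = - 8 K + 9 w$
$z = 2916$ ($z = \left(-38 + \left(\left(-8\right) \left(-7\right) + 9 \left(-8\right)\right)\right)^{2} = \left(-38 + \left(56 - 72\right)\right)^{2} = \left(-38 - 16\right)^{2} = \left(-54\right)^{2} = 2916$)
$y = -1719$ ($y = -3 + \frac{\left(-12\right) \left(-22\right) \left(-13\right)}{2} = -3 + \frac{264 \left(-13\right)}{2} = -3 + \frac{1}{2} \left(-3432\right) = -3 - 1716 = -1719$)
$z + y = 2916 - 1719 = 1197$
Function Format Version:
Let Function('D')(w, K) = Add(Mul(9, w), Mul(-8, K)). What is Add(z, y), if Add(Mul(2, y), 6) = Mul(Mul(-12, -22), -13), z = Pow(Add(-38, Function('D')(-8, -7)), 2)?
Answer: 1197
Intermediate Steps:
Function('D')(w, K) = Add(Mul(-8, K), Mul(9, w))
z = 2916 (z = Pow(Add(-38, Add(Mul(-8, -7), Mul(9, -8))), 2) = Pow(Add(-38, Add(56, -72)), 2) = Pow(Add(-38, -16), 2) = Pow(-54, 2) = 2916)
y = -1719 (y = Add(-3, Mul(Rational(1, 2), Mul(Mul(-12, -22), -13))) = Add(-3, Mul(Rational(1, 2), Mul(264, -13))) = Add(-3, Mul(Rational(1, 2), -3432)) = Add(-3, -1716) = -1719)
Add(z, y) = Add(2916, -1719) = 1197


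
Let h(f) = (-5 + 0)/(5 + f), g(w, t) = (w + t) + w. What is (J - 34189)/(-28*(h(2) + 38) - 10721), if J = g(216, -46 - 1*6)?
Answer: 33809/11765 ≈ 2.8737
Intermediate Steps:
g(w, t) = t + 2*w (g(w, t) = (t + w) + w = t + 2*w)
h(f) = -5/(5 + f)
J = 380 (J = (-46 - 1*6) + 2*216 = (-46 - 6) + 432 = -52 + 432 = 380)
(J - 34189)/(-28*(h(2) + 38) - 10721) = (380 - 34189)/(-28*(-5/(5 + 2) + 38) - 10721) = -33809/(-28*(-5/7 + 38) - 10721) = -33809/(-28*261/7 - 10721) = -33809/(-1044 - 10721) = -33809/(-11765) = -33809*(-1/11765) = 33809/11765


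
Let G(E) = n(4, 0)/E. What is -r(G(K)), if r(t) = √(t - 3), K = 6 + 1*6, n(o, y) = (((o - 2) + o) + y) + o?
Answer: -I*√78/6 ≈ -1.472*I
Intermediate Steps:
n(o, y) = -2 + y + 3*o (n(o, y) = (((-2 + o) + o) + y) + o = ((-2 + 2*o) + y) + o = (-2 + y + 2*o) + o = -2 + y + 3*o)
K = 12 (K = 6 + 6 = 12)
G(E) = 10/E (G(E) = (-2 + 0 + 3*4)/E = (-2 + 0 + 12)/E = 10/E)
r(t) = √(-3 + t)
-r(G(K)) = -√(-3 + 10/12) = -√(-3 + 10*(1/12)) = -√(-3 + ⅚) = -√(-13/6) = -I*√78/6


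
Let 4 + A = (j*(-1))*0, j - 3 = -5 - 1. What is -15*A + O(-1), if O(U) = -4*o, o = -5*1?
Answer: 80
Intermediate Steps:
o = -5
j = -3 (j = 3 + (-5 - 1) = 3 - 6 = -3)
O(U) = 20 (O(U) = -4*(-5) = 20)
A = -4 (A = -4 - 3*(-1)*0 = -4 + 3*0 = -4 + 0 = -4)
-15*A + O(-1) = -15*(-4) + 20 = 60 + 20 = 80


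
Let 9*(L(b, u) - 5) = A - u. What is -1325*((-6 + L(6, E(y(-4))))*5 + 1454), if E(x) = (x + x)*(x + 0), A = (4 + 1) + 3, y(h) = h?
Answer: -5706775/3 ≈ -1.9023e+6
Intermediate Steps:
A = 8 (A = 5 + 3 = 8)
E(x) = 2*x² (E(x) = (2*x)*x = 2*x²)
L(b, u) = 53/9 - u/9 (L(b, u) = 5 + (8 - u)/9 = 5 + (8/9 - u/9) = 53/9 - u/9)
-1325*((-6 + L(6, E(y(-4))))*5 + 1454) = -1325*((-6 + (53/9 - 2*(-4)²/9))*5 + 1454) = -1325*((-6 + (53/9 - 2*16/9))*5 + 1454) = -1325*((-6 + (53/9 - ⅑*32))*5 + 1454) = -1325*((-6 + (53/9 - 32/9))*5 + 1454) = -1325*((-6 + 7/3)*5 + 1454) = -1325*(-11/3*5 + 1454) = -1325*(-55/3 + 1454) = -1325*4307/3 = -5706775/3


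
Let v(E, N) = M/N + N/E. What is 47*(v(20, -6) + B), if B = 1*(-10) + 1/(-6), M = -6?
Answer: -6674/15 ≈ -444.93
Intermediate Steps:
v(E, N) = -6/N + N/E
B = -61/6 (B = -10 - ⅙ = -61/6 ≈ -10.167)
47*(v(20, -6) + B) = 47*((-6/(-6) - 6/20) - 61/6) = 47*((-6*(-⅙) - 6*1/20) - 61/6) = 47*((1 - 3/10) - 61/6) = 47*(7/10 - 61/6) = 47*(-142/15) = -6674/15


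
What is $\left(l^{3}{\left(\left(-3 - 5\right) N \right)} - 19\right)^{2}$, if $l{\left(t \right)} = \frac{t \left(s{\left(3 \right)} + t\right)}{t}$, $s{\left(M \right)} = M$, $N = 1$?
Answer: $20736$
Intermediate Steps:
$l{\left(t \right)} = 3 + t$ ($l{\left(t \right)} = \frac{t \left(3 + t\right)}{t} = 3 + t$)
$\left(l^{3}{\left(\left(-3 - 5\right) N \right)} - 19\right)^{2} = \left(\left(3 + \left(-3 - 5\right) 1\right)^{3} - 19\right)^{2} = \left(\left(3 - 8\right)^{3} - 19\right)^{2} = \left(\left(-5\right)^{3} - 19\right)^{2} = \left(-125 - 19\right)^{2} = \left(-144\right)^{2} = 20736$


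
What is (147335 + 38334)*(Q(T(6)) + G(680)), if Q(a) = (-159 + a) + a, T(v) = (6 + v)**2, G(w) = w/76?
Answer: 486638449/19 ≈ 2.5613e+7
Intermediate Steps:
G(w) = w/76 (G(w) = w*(1/76) = w/76)
Q(a) = -159 + 2*a
(147335 + 38334)*(Q(T(6)) + G(680)) = (147335 + 38334)*((-159 + 2*(6 + 6)**2) + (1/76)*680) = 185669*((-159 + 2*12**2) + 170/19) = 185669*((-159 + 2*144) + 170/19) = 185669*((-159 + 288) + 170/19) = 185669*(129 + 170/19) = 185669*(2621/19) = 486638449/19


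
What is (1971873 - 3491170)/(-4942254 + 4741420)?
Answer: 1519297/200834 ≈ 7.5649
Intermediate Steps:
(1971873 - 3491170)/(-4942254 + 4741420) = -1519297/(-200834) = -1519297*(-1/200834) = 1519297/200834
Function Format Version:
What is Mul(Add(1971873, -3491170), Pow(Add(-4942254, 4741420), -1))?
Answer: Rational(1519297, 200834) ≈ 7.5649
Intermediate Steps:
Mul(Add(1971873, -3491170), Pow(Add(-4942254, 4741420), -1)) = Mul(-1519297, Pow(-200834, -1)) = Mul(-1519297, Rational(-1, 200834)) = Rational(1519297, 200834)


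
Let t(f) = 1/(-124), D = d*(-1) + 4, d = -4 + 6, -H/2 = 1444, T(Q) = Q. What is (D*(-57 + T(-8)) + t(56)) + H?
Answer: -374233/124 ≈ -3018.0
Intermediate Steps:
H = -2888 (H = -2*1444 = -2888)
d = 2
D = 2 (D = 2*(-1) + 4 = -2 + 4 = 2)
t(f) = -1/124
(D*(-57 + T(-8)) + t(56)) + H = (2*(-57 - 8) - 1/124) - 2888 = (2*(-65) - 1/124) - 2888 = (-130 - 1/124) - 2888 = -16121/124 - 2888 = -374233/124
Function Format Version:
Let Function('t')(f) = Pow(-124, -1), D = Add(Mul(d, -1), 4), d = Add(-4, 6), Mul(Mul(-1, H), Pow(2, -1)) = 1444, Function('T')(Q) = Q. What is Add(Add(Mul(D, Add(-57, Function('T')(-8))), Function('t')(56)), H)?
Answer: Rational(-374233, 124) ≈ -3018.0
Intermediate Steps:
H = -2888 (H = Mul(-2, 1444) = -2888)
d = 2
D = 2 (D = Add(Mul(2, -1), 4) = Add(-2, 4) = 2)
Function('t')(f) = Rational(-1, 124)
Add(Add(Mul(D, Add(-57, Function('T')(-8))), Function('t')(56)), H) = Add(Add(Mul(2, Add(-57, -8)), Rational(-1, 124)), -2888) = Add(Add(Mul(2, -65), Rational(-1, 124)), -2888) = Add(Add(-130, Rational(-1, 124)), -2888) = Add(Rational(-16121, 124), -2888) = Rational(-374233, 124)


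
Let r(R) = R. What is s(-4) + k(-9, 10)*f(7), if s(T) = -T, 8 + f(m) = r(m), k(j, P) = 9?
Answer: -5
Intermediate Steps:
f(m) = -8 + m
s(-4) + k(-9, 10)*f(7) = -1*(-4) + 9*(-8 + 7) = 4 + 9*(-1) = 4 - 9 = -5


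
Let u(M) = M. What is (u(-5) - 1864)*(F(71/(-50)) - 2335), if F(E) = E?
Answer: 218338449/50 ≈ 4.3668e+6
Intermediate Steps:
(u(-5) - 1864)*(F(71/(-50)) - 2335) = (-5 - 1864)*(71/(-50) - 2335) = -1869*(71*(-1/50) - 2335) = -1869*(-71/50 - 2335) = -1869*(-116821/50) = 218338449/50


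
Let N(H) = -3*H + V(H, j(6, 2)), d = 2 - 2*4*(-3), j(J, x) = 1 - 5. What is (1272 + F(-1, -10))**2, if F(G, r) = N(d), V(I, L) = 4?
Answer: 1435204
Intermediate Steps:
j(J, x) = -4
d = 26 (d = 2 - 8*(-3) = 2 + 24 = 26)
N(H) = 4 - 3*H (N(H) = -3*H + 4 = 4 - 3*H)
F(G, r) = -74 (F(G, r) = 4 - 3*26 = 4 - 78 = -74)
(1272 + F(-1, -10))**2 = (1272 - 74)**2 = 1198**2 = 1435204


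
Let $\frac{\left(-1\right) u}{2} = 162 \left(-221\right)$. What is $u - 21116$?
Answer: $50488$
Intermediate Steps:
$u = 71604$ ($u = - 2 \cdot 162 \left(-221\right) = \left(-2\right) \left(-35802\right) = 71604$)
$u - 21116 = 71604 - 21116 = 50488$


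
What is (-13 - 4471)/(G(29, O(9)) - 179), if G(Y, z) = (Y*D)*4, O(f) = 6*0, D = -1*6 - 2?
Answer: 4484/1107 ≈ 4.0506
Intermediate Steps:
D = -8 (D = -6 - 2 = -8)
O(f) = 0
G(Y, z) = -32*Y (G(Y, z) = (Y*(-8))*4 = -8*Y*4 = -32*Y)
(-13 - 4471)/(G(29, O(9)) - 179) = (-13 - 4471)/(-32*29 - 179) = -4484/(-928 - 179) = -4484/(-1107) = -4484*(-1/1107) = 4484/1107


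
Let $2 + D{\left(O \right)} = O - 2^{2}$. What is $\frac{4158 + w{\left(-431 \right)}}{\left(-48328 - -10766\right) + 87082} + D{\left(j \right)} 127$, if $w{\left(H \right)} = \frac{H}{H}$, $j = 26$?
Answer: $\frac{125784959}{49520} \approx 2540.1$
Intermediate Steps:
$w{\left(H \right)} = 1$
$D{\left(O \right)} = -6 + O$ ($D{\left(O \right)} = -2 + \left(O - 2^{2}\right) = -2 + \left(O - 4\right) = -2 + \left(-4 + O\right) = -6 + O$)
$\frac{4158 + w{\left(-431 \right)}}{\left(-48328 - -10766\right) + 87082} + D{\left(j \right)} 127 = \frac{4158 + 1}{\left(-48328 - -10766\right) + 87082} + \left(-6 + 26\right) 127 = \frac{4159}{\left(-48328 + 10766\right) + 87082} + 20 \cdot 127 = \frac{4159}{-37562 + 87082} + 2540 = \frac{4159}{49520} + 2540 = \frac{125784959}{49520}$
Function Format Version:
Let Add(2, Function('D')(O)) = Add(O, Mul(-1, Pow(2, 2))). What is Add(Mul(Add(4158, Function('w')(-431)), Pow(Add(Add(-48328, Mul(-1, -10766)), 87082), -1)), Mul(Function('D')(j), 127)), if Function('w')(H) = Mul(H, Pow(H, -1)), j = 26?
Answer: Rational(125784959, 49520) ≈ 2540.1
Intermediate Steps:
Function('w')(H) = 1
Function('D')(O) = Add(-6, O) (Function('D')(O) = Add(-2, Add(O, Mul(-1, Pow(2, 2)))) = Add(-2, Add(O, Mul(-1, 4))) = Add(-2, Add(O, -4)) = Add(-2, Add(-4, O)) = Add(-6, O))
Add(Mul(Add(4158, Function('w')(-431)), Pow(Add(Add(-48328, Mul(-1, -10766)), 87082), -1)), Mul(Function('D')(j), 127)) = Add(Mul(Add(4158, 1), Pow(Add(Add(-48328, Mul(-1, -10766)), 87082), -1)), Mul(Add(-6, 26), 127)) = Add(Mul(4159, Pow(Add(Add(-48328, 10766), 87082), -1)), Mul(20, 127)) = Add(Mul(4159, Pow(Add(-37562, 87082), -1)), 2540) = Add(Mul(4159, Pow(49520, -1)), 2540) = Add(Mul(4159, Rational(1, 49520)), 2540) = Add(Rational(4159, 49520), 2540) = Rational(125784959, 49520)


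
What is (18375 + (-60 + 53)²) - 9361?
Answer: 9063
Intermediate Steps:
(18375 + (-60 + 53)²) - 9361 = (18375 + (-7)²) - 9361 = (18375 + 49) - 9361 = 18424 - 9361 = 9063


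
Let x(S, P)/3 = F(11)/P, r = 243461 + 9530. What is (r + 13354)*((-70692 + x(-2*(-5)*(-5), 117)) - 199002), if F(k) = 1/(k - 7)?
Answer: -11205736888735/156 ≈ -7.1832e+10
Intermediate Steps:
r = 252991
F(k) = 1/(-7 + k)
x(S, P) = 3/(4*P) (x(S, P) = 3*(1/((-7 + 11)*P)) = 3*(1/(4*P)) = 3/(4*P))
(r + 13354)*((-70692 + x(-2*(-5)*(-5), 117)) - 199002) = (252991 + 13354)*((-70692 + (3/4)/117) - 199002) = 266345*((-70692 + (3/4)*(1/117)) - 199002) = 266345*((-70692 + 1/156) - 199002) = 266345*(-11027951/156 - 199002) = 266345*(-42072263/156) = -11205736888735/156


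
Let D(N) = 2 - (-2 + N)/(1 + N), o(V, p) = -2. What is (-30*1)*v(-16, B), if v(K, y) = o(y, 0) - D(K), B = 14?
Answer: 84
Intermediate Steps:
D(N) = 2 - (-2 + N)/(1 + N)
v(K, y) = -2 - (4 + K)/(1 + K)
(-30*1)*v(-16, B) = (-30*1)*(3*(-2 - 1*(-16))/(1 - 16)) = -90*(-2 + 16)/(-15) = -90*(-1)*14/15 = -30*(-14/5) = 84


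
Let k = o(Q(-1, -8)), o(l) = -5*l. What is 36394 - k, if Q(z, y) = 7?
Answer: 36429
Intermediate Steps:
k = -35 (k = -5*7 = -35)
36394 - k = 36394 - 1*(-35) = 36394 + 35 = 36429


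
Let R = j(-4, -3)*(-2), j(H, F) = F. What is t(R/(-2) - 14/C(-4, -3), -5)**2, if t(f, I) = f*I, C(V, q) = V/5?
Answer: 21025/4 ≈ 5256.3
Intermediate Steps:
C(V, q) = V/5 (C(V, q) = V*(1/5) = V/5)
R = 6 (R = -3*(-2) = 6)
t(f, I) = I*f
t(R/(-2) - 14/C(-4, -3), -5)**2 = (-5*(6/(-2) - 14/((1/5)*(-4))))**2 = (-5*(6*(-1/2) - 14/(-4/5)))**2 = (-5*(-3 - 14*(-5/4)))**2 = (-5*(-3 + 35/2))**2 = (-5*29/2)**2 = (-145/2)**2 = 21025/4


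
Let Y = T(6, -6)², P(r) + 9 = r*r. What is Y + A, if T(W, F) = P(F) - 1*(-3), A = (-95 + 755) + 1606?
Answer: 3166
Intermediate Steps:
P(r) = -9 + r² (P(r) = -9 + r*r = -9 + r²)
A = 2266 (A = 660 + 1606 = 2266)
T(W, F) = -6 + F² (T(W, F) = (-9 + F²) - 1*(-3) = (-9 + F²) + 3 = -6 + F²)
Y = 900 (Y = (-6 + (-6)²)² = (-6 + 36)² = 30² = 900)
Y + A = 900 + 2266 = 3166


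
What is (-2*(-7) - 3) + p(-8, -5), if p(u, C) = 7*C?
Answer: -24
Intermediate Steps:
(-2*(-7) - 3) + p(-8, -5) = (-2*(-7) - 3) + 7*(-5) = (14 - 3) - 35 = 11 - 35 = -24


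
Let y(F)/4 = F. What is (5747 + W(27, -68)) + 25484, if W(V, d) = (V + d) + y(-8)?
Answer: 31158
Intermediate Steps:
y(F) = 4*F
W(V, d) = -32 + V + d (W(V, d) = (V + d) + 4*(-8) = (V + d) - 32 = -32 + V + d)
(5747 + W(27, -68)) + 25484 = (5747 + (-32 + 27 - 68)) + 25484 = (5747 - 73) + 25484 = 5674 + 25484 = 31158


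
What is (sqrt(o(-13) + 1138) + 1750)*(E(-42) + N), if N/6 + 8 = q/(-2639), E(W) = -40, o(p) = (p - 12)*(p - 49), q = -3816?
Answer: -52334000/377 - 1674688*sqrt(42)/2639 ≈ -1.4293e+5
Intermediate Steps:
o(p) = (-49 + p)*(-12 + p) (o(p) = (-12 + p)*(-49 + p) = (-49 + p)*(-12 + p))
N = -103776/2639 (N = -48 + 6*(-3816/(-2639)) = -48 + 6*(-3816*(-1/2639)) = -48 + 6*(3816/2639) = -48 + 22896/2639 = -103776/2639 ≈ -39.324)
(sqrt(o(-13) + 1138) + 1750)*(E(-42) + N) = (sqrt((588 + (-13)**2 - 61*(-13)) + 1138) + 1750)*(-40 - 103776/2639) = (sqrt((588 + 169 + 793) + 1138) + 1750)*(-209336/2639) = (sqrt(1550 + 1138) + 1750)*(-209336/2639) = (sqrt(2688) + 1750)*(-209336/2639) = (8*sqrt(42) + 1750)*(-209336/2639) = (1750 + 8*sqrt(42))*(-209336/2639) = -52334000/377 - 1674688*sqrt(42)/2639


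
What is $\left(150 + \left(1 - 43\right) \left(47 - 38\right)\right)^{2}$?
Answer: $51984$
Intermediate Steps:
$\left(150 + \left(1 - 43\right) \left(47 - 38\right)\right)^{2} = \left(150 - 378\right)^{2} = \left(-228\right)^{2} = 51984$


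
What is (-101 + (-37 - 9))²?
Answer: 21609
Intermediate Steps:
(-101 + (-37 - 9))² = (-101 - 46)² = (-147)² = 21609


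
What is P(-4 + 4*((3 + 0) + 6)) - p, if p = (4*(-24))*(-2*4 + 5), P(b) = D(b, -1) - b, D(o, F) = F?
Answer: -321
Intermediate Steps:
P(b) = -1 - b
p = 288 (p = -96*(-8 + 5) = -96*(-3) = 288)
P(-4 + 4*((3 + 0) + 6)) - p = (-1 - (-4 + 4*((3 + 0) + 6))) - 1*288 = (-1 - (-4 + 4*(3 + 6))) - 288 = (-1 - (-4 + 4*9)) - 288 = (-1 - (-4 + 36)) - 288 = (-1 - 1*32) - 288 = (-1 - 32) - 288 = -33 - 288 = -321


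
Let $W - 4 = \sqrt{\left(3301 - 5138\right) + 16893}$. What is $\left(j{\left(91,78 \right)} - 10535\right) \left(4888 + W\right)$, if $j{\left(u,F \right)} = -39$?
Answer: $-51728008 - 42296 \sqrt{941} \approx -5.3025 \cdot 10^{7}$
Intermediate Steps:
$W = 4 + 4 \sqrt{941}$ ($W = 4 + \sqrt{\left(3301 - 5138\right) + 16893} = 4 + \sqrt{-1837 + 16893} = 4 + \sqrt{15056} = 4 + 4 \sqrt{941} \approx 126.7$)
$\left(j{\left(91,78 \right)} - 10535\right) \left(4888 + W\right) = \left(-39 - 10535\right) \left(4888 + \left(4 + 4 \sqrt{941}\right)\right) = - 10574 \left(4892 + 4 \sqrt{941}\right) = -51728008 - 42296 \sqrt{941}$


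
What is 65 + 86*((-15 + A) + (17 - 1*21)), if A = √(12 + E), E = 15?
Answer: -1569 + 258*√3 ≈ -1122.1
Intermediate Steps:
A = 3*√3 (A = √(12 + 15) = √27 = 3*√3 ≈ 5.1962)
65 + 86*((-15 + A) + (17 - 1*21)) = 65 + 86*((-15 + 3*√3) + (17 - 1*21)) = 65 + 86*((-15 + 3*√3) + (17 - 21)) = 65 + 86*((-15 + 3*√3) - 4) = 65 + 86*(-19 + 3*√3) = 65 + (-1634 + 258*√3) = -1569 + 258*√3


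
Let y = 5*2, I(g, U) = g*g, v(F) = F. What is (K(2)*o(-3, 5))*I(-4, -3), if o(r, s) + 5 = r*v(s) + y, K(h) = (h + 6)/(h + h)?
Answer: -320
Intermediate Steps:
K(h) = (6 + h)/(2*h) (K(h) = (6 + h)/((2*h)) = (6 + h)*(1/(2*h)) = (6 + h)/(2*h))
I(g, U) = g²
y = 10
o(r, s) = 5 + r*s (o(r, s) = -5 + (r*s + 10) = -5 + (10 + r*s) = 5 + r*s)
(K(2)*o(-3, 5))*I(-4, -3) = (((½)*(6 + 2)/2)*(5 - 3*5))*(-4)² = (((½)*(½)*8)*(5 - 15))*16 = (2*(-10))*16 = -20*16 = -320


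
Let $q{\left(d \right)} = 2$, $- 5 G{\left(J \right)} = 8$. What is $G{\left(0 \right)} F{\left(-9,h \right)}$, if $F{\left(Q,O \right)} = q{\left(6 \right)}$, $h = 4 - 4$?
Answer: $- \frac{16}{5} \approx -3.2$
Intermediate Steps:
$G{\left(J \right)} = - \frac{8}{5}$ ($G{\left(J \right)} = \left(- \frac{1}{5}\right) 8 = - \frac{8}{5}$)
$h = 0$ ($h = 4 - 4 = 0$)
$F{\left(Q,O \right)} = 2$
$G{\left(0 \right)} F{\left(-9,h \right)} = \left(- \frac{8}{5}\right) 2 = - \frac{16}{5}$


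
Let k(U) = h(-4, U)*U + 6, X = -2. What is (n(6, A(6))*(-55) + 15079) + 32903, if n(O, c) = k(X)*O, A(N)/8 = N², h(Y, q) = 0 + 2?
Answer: 47322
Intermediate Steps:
h(Y, q) = 2
k(U) = 6 + 2*U (k(U) = 2*U + 6 = 6 + 2*U)
A(N) = 8*N²
n(O, c) = 2*O (n(O, c) = (6 + 2*(-2))*O = (6 - 4)*O = 2*O)
(n(6, A(6))*(-55) + 15079) + 32903 = ((2*6)*(-55) + 15079) + 32903 = (12*(-55) + 15079) + 32903 = (-660 + 15079) + 32903 = 14419 + 32903 = 47322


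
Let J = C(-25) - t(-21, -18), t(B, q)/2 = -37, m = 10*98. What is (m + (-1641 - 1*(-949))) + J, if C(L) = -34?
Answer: 328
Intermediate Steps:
m = 980
t(B, q) = -74 (t(B, q) = 2*(-37) = -74)
J = 40 (J = -34 - 1*(-74) = -34 + 74 = 40)
(m + (-1641 - 1*(-949))) + J = (980 + (-1641 - 1*(-949))) + 40 = (980 + (-1641 + 949)) + 40 = (980 - 692) + 40 = 288 + 40 = 328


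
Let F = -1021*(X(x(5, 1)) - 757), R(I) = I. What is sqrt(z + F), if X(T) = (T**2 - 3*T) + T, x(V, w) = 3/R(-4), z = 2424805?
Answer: sqrt(51129539)/4 ≈ 1787.6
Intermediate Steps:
x(V, w) = -3/4 (x(V, w) = 3/(-4) = 3*(-1/4) = -3/4)
X(T) = T**2 - 2*T
F = 12332659/16 (F = -1021*(-3*(-2 - 3/4)/4 - 757) = -1021*(-3/4*(-11/4) - 757) = -1021*(33/16 - 757) = -1021*(-12079/16) = 12332659/16 ≈ 7.7079e+5)
sqrt(z + F) = sqrt(2424805 + 12332659/16) = sqrt(51129539/16) = sqrt(51129539)/4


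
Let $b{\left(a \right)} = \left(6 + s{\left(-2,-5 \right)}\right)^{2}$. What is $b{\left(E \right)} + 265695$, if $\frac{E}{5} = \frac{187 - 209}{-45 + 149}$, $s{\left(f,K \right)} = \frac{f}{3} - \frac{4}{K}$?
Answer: $\frac{59789839}{225} \approx 2.6573 \cdot 10^{5}$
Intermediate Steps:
$s{\left(f,K \right)} = - \frac{4}{K} + \frac{f}{3}$ ($s{\left(f,K \right)} = f \frac{1}{3} - \frac{4}{K} = \frac{f}{3} - \frac{4}{K} = - \frac{4}{K} + \frac{f}{3}$)
$E = - \frac{55}{52}$ ($E = 5 \frac{187 - 209}{-45 + 149} = 5 \left(- \frac{22}{104}\right) = 5 \left(\left(-22\right) \frac{1}{104}\right) = 5 \left(- \frac{11}{52}\right) = - \frac{55}{52} \approx -1.0577$)
$b{\left(a \right)} = \frac{8464}{225}$ ($b{\left(a \right)} = \left(6 - \left(\frac{2}{3} + \frac{4}{-5}\right)\right)^{2} = \left(6 - - \frac{2}{15}\right)^{2} = \left(6 + \left(\frac{4}{5} - \frac{2}{3}\right)\right)^{2} = \left(6 + \frac{2}{15}\right)^{2} = \left(\frac{92}{15}\right)^{2} = \frac{8464}{225}$)
$b{\left(E \right)} + 265695 = \frac{8464}{225} + 265695 = \frac{59789839}{225}$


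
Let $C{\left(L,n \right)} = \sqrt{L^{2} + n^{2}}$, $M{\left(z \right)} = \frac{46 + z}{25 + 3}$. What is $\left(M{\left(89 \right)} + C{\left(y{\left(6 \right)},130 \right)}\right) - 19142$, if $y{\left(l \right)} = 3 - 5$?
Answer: $- \frac{535841}{28} + 2 \sqrt{4226} \approx -19007.0$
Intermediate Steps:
$M{\left(z \right)} = \frac{23}{14} + \frac{z}{28}$ ($M{\left(z \right)} = \frac{46 + z}{28} = \left(46 + z\right) \frac{1}{28} = \frac{23}{14} + \frac{z}{28}$)
$y{\left(l \right)} = -2$ ($y{\left(l \right)} = 3 - 5 = -2$)
$\left(M{\left(89 \right)} + C{\left(y{\left(6 \right)},130 \right)}\right) - 19142 = \left(\left(\frac{23}{14} + \frac{1}{28} \cdot 89\right) + \sqrt{\left(-2\right)^{2} + 130^{2}}\right) - 19142 = \left(\left(\frac{23}{14} + \frac{89}{28}\right) + \sqrt{4 + 16900}\right) - 19142 = \left(\frac{135}{28} + \sqrt{16904}\right) - 19142 = \left(\frac{135}{28} + 2 \sqrt{4226}\right) - 19142 = - \frac{535841}{28} + 2 \sqrt{4226}$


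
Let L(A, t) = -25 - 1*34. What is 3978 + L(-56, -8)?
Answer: 3919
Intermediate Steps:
L(A, t) = -59 (L(A, t) = -25 - 34 = -59)
3978 + L(-56, -8) = 3978 - 59 = 3919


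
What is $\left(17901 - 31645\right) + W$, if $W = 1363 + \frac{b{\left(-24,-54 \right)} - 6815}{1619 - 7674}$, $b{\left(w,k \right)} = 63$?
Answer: $- \frac{74960203}{6055} \approx -12380.0$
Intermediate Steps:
$W = \frac{8259717}{6055}$ ($W = 1363 + \frac{63 - 6815}{1619 - 7674} = 1363 - \frac{6752}{-6055} = 1363 - - \frac{6752}{6055} = 1363 + \frac{6752}{6055} = \frac{8259717}{6055} \approx 1364.1$)
$\left(17901 - 31645\right) + W = \left(17901 - 31645\right) + \frac{8259717}{6055} = -13744 + \frac{8259717}{6055} = - \frac{74960203}{6055}$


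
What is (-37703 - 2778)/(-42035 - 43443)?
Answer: 40481/85478 ≈ 0.47358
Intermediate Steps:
(-37703 - 2778)/(-42035 - 43443) = -40481/(-85478) = -40481*(-1/85478) = 40481/85478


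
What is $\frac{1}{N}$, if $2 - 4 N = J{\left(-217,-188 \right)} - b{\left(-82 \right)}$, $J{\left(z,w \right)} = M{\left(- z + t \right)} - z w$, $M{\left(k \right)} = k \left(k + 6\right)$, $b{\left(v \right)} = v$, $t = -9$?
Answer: $- \frac{1}{949} \approx -0.0010537$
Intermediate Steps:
$M{\left(k \right)} = k \left(6 + k\right)$
$J{\left(z,w \right)} = \left(-9 - z\right) \left(-3 - z\right) - w z$ ($J{\left(z,w \right)} = \left(- z - 9\right) \left(6 - \left(9 + z\right)\right) - z w = \left(-9 - z\right) \left(6 - \left(9 + z\right)\right) - w z = \left(-9 - z\right) \left(-3 - z\right) - w z$)
$N = -949$ ($N = \frac{1}{2} - \frac{\left(\left(3 - 217\right) \left(9 - 217\right) - \left(-188\right) \left(-217\right)\right) - -82}{4} = \frac{1}{2} - \frac{\left(\left(-214\right) \left(-208\right) - 40796\right) + 82}{4} = \frac{1}{2} - \frac{\left(44512 - 40796\right) + 82}{4} = \frac{1}{2} - \frac{3716 + 82}{4} = \frac{1}{2} - \frac{1899}{2} = -949$)
$\frac{1}{N} = \frac{1}{-949} = - \frac{1}{949}$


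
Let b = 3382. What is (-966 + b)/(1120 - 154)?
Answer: 1208/483 ≈ 2.5010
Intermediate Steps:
(-966 + b)/(1120 - 154) = (-966 + 3382)/(1120 - 154) = 2416/966 = 2416*(1/966) = 1208/483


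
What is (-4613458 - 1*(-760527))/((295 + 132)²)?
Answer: -3852931/182329 ≈ -21.132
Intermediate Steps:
(-4613458 - 1*(-760527))/((295 + 132)²) = (-4613458 + 760527)/(427²) = -3852931/182329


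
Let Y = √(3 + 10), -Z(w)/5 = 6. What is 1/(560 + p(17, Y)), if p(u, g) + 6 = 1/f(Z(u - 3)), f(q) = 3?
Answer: 3/1663 ≈ 0.0018040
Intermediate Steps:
Z(w) = -30 (Z(w) = -5*6 = -30)
Y = √13 ≈ 3.6056
p(u, g) = -17/3 (p(u, g) = -6 + 1/3 = -6 + ⅓ = -17/3)
1/(560 + p(17, Y)) = 1/(560 - 17/3) = 1/(1663/3) = 3/1663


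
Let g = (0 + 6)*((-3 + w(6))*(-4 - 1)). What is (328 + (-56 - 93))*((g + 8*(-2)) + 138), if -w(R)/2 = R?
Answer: 102388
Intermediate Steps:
w(R) = -2*R
g = 450 (g = (0 + 6)*((-3 - 2*6)*(-4 - 1)) = 6*((-3 - 12)*(-5)) = 6*(-15*(-5)) = 6*75 = 450)
(328 + (-56 - 93))*((g + 8*(-2)) + 138) = (328 + (-56 - 93))*((450 + 8*(-2)) + 138) = (328 - 149)*((450 - 16) + 138) = 179*(434 + 138) = 179*572 = 102388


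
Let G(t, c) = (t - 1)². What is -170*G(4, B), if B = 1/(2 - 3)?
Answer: -1530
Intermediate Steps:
B = -1 (B = 1/(-1) = -1)
G(t, c) = (-1 + t)²
-170*G(4, B) = -170*(-1 + 4)² = -170*3² = -170*9 = -1530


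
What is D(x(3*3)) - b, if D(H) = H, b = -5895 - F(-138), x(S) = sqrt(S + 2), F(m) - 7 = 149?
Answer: 6051 + sqrt(11) ≈ 6054.3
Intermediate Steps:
F(m) = 156 (F(m) = 7 + 149 = 156)
x(S) = sqrt(2 + S)
b = -6051 (b = -5895 - 1*156 = -5895 - 156 = -6051)
D(x(3*3)) - b = sqrt(2 + 3*3) - 1*(-6051) = sqrt(2 + 9) + 6051 = sqrt(11) + 6051 = 6051 + sqrt(11)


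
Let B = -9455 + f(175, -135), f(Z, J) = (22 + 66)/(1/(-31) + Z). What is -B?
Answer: 6410149/678 ≈ 9454.5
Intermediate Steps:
f(Z, J) = 88/(-1/31 + Z)
B = -6410149/678 (B = -9455 + 2728/(-1 + 31*175) = -9455 + 2728/(-1 + 5425) = -9455 + 2728/5424 = -9455 + 2728*(1/5424) = -9455 + 341/678 = -6410149/678 ≈ -9454.5)
-B = -1*(-6410149/678) = 6410149/678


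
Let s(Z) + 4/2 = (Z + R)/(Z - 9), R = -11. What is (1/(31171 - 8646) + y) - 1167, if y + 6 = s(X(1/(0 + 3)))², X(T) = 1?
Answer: -422546459/360400 ≈ -1172.4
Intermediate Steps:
s(Z) = -2 + (-11 + Z)/(-9 + Z) (s(Z) = -2 + (Z - 11)/(Z - 9) = -2 + (-11 + Z)/(-9 + Z))
y = -87/16 (y = -6 + ((7 - 1*1)/(-9 + 1))² = -6 + ((7 - 1)/(-8))² = -6 + (-⅛*6)² = -6 + (-¾)² = -6 + 9/16 = -87/16 ≈ -5.4375)
(1/(31171 - 8646) + y) - 1167 = (1/(31171 - 8646) - 87/16) - 1167 = (1/22525 - 87/16) - 1167 = -1959659/360400 - 1167 = -422546459/360400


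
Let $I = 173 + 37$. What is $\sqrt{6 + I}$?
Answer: $6 \sqrt{6} \approx 14.697$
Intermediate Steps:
$I = 210$
$\sqrt{6 + I} = \sqrt{6 + 210} = \sqrt{216} = 6 \sqrt{6}$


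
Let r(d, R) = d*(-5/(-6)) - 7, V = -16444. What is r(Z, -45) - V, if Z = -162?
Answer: 16302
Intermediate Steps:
r(d, R) = -7 + 5*d/6 (r(d, R) = d*(-5*(-⅙)) - 7 = d*(⅚) - 7 = 5*d/6 - 7 = -7 + 5*d/6)
r(Z, -45) - V = (-7 + (⅚)*(-162)) - 1*(-16444) = (-7 - 135) + 16444 = -142 + 16444 = 16302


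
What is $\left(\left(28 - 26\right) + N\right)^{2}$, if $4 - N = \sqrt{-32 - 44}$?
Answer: $4 \left(3 - i \sqrt{19}\right)^{2} \approx -40.0 - 104.61 i$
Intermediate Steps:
$N = 4 - 2 i \sqrt{19}$ ($N = 4 - \sqrt{-32 - 44} = 4 - \sqrt{-76} = 4 - 2 i \sqrt{19} \approx 4.0 - 8.7178 i$)
$\left(\left(28 - 26\right) + N\right)^{2} = \left(\left(28 - 26\right) + \left(4 - 2 i \sqrt{19}\right)\right)^{2} = \left(2 + \left(4 - 2 i \sqrt{19}\right)\right)^{2} = \left(6 - 2 i \sqrt{19}\right)^{2}$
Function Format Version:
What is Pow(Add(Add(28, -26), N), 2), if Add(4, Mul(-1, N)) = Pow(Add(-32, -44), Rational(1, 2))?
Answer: Mul(4, Pow(Add(3, Mul(-1, I, Pow(19, Rational(1, 2)))), 2)) ≈ Add(-40.000, Mul(-104.61, I))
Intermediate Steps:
N = Add(4, Mul(-2, I, Pow(19, Rational(1, 2)))) (N = Add(4, Mul(-1, Pow(Add(-32, -44), Rational(1, 2)))) = Add(4, Mul(-1, Pow(-76, Rational(1, 2)))) = Add(4, Mul(-1, Mul(2, I, Pow(19, Rational(1, 2))))) = Add(4, Mul(-2, I, Pow(19, Rational(1, 2)))) ≈ Add(4.0000, Mul(-8.7178, I)))
Pow(Add(Add(28, -26), N), 2) = Pow(Add(Add(28, -26), Add(4, Mul(-2, I, Pow(19, Rational(1, 2))))), 2) = Pow(Add(2, Add(4, Mul(-2, I, Pow(19, Rational(1, 2))))), 2) = Pow(Add(6, Mul(-2, I, Pow(19, Rational(1, 2)))), 2)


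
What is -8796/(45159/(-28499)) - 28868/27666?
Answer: 1155655312642/208228149 ≈ 5549.9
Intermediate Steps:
-8796/(45159/(-28499)) - 28868/27666 = -8796/(45159*(-1/28499)) - 28868*1/27666 = -8796/(-45159/28499) - 14434/13833 = -8796*(-28499/45159) - 14434/13833 = 83559068/15053 - 14434/13833 = 1155655312642/208228149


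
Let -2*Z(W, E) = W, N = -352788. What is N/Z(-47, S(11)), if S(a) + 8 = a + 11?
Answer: -705576/47 ≈ -15012.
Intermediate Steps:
S(a) = 3 + a (S(a) = -8 + (a + 11) = -8 + (11 + a) = 3 + a)
Z(W, E) = -W/2
N/Z(-47, S(11)) = -352788/((-½*(-47))) = -352788/47/2 = -352788*2/47 = -705576/47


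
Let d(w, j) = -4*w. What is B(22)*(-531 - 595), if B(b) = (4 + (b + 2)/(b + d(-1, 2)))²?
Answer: -4612096/169 ≈ -27291.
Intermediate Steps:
B(b) = (4 + (2 + b)/(4 + b))² (B(b) = (4 + (b + 2)/(b - 4*(-1)))² = (4 + (2 + b)/(b + 4))² = (4 + (2 + b)/(4 + b))²)
B(22)*(-531 - 595) = ((18 + 5*22)²/(4 + 22)²)*(-531 - 595) = ((18 + 110)²/26²)*(-1126) = ((1/676)*128²)*(-1126) = ((1/676)*16384)*(-1126) = (4096/169)*(-1126) = -4612096/169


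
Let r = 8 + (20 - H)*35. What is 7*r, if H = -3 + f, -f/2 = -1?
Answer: 5201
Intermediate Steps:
f = 2 (f = -2*(-1) = 2)
H = -1 (H = -3 + 2 = -1)
r = 743 (r = 8 + (20 - 1*(-1))*35 = 8 + (20 + 1)*35 = 8 + 21*35 = 8 + 735 = 743)
7*r = 7*743 = 5201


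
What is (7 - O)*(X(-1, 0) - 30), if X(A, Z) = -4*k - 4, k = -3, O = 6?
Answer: -22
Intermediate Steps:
X(A, Z) = 8 (X(A, Z) = -4*(-3) - 4 = 12 - 4 = 8)
(7 - O)*(X(-1, 0) - 30) = (7 - 1*6)*(8 - 30) = (7 - 6)*(-22) = 1*(-22) = -22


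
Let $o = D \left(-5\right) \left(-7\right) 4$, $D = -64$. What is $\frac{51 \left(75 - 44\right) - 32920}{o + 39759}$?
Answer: $- \frac{31339}{30799} \approx -1.0175$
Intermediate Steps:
$o = -8960$ ($o = - 64 \left(-5\right) \left(-7\right) 4 = - 64 \cdot 35 \cdot 4 = \left(-64\right) 140 = -8960$)
$\frac{51 \left(75 - 44\right) - 32920}{o + 39759} = \frac{51 \left(75 - 44\right) - 32920}{-8960 + 39759} = \frac{51 \cdot 31 - 32920}{30799} = \left(1581 - 32920\right) \frac{1}{30799} = \left(-31339\right) \frac{1}{30799} = - \frac{31339}{30799}$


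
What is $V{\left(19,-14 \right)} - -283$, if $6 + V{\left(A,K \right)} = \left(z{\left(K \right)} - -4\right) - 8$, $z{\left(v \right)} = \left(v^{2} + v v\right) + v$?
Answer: $651$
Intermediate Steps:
$z{\left(v \right)} = v + 2 v^{2}$ ($z{\left(v \right)} = \left(v^{2} + v^{2}\right) + v = 2 v^{2} + v = v + 2 v^{2}$)
$V{\left(A,K \right)} = -10 + K \left(1 + 2 K\right)$ ($V{\left(A,K \right)} = -6 + \left(\left(K \left(1 + 2 K\right) - -4\right) - 8\right) = -6 + \left(\left(K \left(1 + 2 K\right) + 4\right) - 8\right) = -6 + \left(\left(4 + K \left(1 + 2 K\right)\right) - 8\right) = -6 + \left(-4 + K \left(1 + 2 K\right)\right) = -10 + K \left(1 + 2 K\right)$)
$V{\left(19,-14 \right)} - -283 = \left(-10 - 14 \left(1 + 2 \left(-14\right)\right)\right) - -283 = \left(-10 - 14 \left(1 - 28\right)\right) + 283 = \left(-10 - -378\right) + 283 = \left(-10 + 378\right) + 283 = 368 + 283 = 651$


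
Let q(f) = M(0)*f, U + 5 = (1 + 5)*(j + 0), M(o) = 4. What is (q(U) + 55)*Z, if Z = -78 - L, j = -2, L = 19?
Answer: 1261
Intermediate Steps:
U = -17 (U = -5 + (1 + 5)*(-2 + 0) = -5 + 6*(-2) = -5 - 12 = -17)
Z = -97 (Z = -78 - 1*19 = -78 - 19 = -97)
q(f) = 4*f
(q(U) + 55)*Z = (4*(-17) + 55)*(-97) = (-68 + 55)*(-97) = -13*(-97) = 1261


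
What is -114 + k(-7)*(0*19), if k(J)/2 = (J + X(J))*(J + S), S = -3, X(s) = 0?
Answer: -114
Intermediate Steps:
k(J) = 2*J*(-3 + J) (k(J) = 2*((J + 0)*(J - 3)) = 2*(J*(-3 + J)) = 2*J*(-3 + J))
-114 + k(-7)*(0*19) = -114 + (2*(-7)*(-3 - 7))*(0*19) = -114 + (2*(-7)*(-10))*0 = -114 + 140*0 = -114 + 0 = -114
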